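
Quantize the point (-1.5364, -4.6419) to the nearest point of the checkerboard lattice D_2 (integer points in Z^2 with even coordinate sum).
(-1, -5)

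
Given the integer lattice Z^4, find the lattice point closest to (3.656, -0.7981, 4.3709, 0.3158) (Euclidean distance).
(4, -1, 4, 0)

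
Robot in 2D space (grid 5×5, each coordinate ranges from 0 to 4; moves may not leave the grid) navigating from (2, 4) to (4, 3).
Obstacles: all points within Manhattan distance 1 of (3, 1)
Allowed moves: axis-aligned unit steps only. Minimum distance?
3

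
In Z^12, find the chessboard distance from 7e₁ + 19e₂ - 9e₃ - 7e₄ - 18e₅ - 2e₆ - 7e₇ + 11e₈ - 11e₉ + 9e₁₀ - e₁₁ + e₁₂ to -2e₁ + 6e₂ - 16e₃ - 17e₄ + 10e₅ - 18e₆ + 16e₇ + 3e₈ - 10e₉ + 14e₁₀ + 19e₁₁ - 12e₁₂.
28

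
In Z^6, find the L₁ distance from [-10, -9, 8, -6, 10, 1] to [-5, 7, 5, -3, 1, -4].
41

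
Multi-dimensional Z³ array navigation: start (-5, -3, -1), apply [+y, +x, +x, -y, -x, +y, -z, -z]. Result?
(-4, -2, -3)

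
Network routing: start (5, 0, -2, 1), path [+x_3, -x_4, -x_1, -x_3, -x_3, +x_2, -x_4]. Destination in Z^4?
(4, 1, -3, -1)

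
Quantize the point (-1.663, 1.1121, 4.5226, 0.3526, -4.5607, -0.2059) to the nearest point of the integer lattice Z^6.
(-2, 1, 5, 0, -5, 0)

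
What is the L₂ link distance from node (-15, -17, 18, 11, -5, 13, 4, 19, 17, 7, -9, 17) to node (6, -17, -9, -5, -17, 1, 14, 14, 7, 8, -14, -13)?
53.5257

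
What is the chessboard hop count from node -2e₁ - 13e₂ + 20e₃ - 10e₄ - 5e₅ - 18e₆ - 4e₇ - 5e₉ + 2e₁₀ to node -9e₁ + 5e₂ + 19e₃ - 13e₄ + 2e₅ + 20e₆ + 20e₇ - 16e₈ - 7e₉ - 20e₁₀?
38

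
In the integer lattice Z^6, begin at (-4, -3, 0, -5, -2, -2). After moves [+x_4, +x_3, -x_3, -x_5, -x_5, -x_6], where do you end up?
(-4, -3, 0, -4, -4, -3)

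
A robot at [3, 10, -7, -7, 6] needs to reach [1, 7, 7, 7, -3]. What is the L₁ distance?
42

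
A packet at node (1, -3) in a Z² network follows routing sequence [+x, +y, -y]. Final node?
(2, -3)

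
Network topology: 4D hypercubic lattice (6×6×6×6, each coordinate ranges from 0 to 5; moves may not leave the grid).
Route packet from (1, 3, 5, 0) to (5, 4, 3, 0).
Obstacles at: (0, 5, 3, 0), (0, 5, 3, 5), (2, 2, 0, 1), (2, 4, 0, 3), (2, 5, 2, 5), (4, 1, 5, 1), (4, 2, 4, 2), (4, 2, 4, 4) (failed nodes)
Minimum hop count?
7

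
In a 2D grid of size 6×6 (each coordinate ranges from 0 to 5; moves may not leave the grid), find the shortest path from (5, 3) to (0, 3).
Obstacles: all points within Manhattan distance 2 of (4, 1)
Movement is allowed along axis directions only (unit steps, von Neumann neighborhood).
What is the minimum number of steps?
7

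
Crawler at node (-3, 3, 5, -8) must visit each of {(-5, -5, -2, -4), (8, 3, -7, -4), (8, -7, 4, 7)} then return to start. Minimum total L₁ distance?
112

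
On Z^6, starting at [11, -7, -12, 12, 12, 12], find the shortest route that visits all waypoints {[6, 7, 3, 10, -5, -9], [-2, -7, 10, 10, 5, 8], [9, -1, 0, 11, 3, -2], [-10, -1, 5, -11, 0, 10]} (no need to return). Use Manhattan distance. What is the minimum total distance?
177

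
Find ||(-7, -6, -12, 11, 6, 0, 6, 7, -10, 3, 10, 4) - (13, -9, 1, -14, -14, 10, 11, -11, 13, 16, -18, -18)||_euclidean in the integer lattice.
63.3877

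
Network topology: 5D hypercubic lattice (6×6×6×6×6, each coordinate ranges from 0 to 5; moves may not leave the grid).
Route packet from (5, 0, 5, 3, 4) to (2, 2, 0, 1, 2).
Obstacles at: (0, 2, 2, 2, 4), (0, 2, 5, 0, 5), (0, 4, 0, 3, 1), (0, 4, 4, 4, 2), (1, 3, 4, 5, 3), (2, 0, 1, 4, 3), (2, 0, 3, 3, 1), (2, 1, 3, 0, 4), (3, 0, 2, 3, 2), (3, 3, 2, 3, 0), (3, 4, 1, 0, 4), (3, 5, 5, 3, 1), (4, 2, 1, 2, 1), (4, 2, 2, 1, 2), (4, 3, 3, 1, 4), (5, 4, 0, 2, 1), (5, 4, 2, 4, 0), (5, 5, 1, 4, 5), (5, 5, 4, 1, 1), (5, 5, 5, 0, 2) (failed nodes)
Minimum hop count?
14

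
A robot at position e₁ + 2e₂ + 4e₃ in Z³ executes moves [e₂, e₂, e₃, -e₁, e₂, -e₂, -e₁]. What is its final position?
(-1, 4, 5)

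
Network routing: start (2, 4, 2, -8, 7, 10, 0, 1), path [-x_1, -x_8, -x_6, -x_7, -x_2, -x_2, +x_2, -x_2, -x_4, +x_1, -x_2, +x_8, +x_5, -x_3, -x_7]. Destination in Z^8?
(2, 1, 1, -9, 8, 9, -2, 1)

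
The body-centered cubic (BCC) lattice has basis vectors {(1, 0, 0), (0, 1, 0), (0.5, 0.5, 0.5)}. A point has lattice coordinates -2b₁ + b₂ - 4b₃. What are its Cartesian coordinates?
(-4, -1, -2)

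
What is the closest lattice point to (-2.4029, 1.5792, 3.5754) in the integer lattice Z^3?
(-2, 2, 4)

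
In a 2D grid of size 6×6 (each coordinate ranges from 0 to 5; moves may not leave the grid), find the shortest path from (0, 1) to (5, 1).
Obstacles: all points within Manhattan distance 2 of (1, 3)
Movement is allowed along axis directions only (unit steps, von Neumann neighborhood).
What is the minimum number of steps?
7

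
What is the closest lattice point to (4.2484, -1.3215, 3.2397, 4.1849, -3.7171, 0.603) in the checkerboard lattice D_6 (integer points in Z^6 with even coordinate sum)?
(4, -1, 3, 4, -4, 0)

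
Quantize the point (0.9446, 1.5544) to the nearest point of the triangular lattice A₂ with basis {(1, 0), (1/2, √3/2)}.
(1, 1.732)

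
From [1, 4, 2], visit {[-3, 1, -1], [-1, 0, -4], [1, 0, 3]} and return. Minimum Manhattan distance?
30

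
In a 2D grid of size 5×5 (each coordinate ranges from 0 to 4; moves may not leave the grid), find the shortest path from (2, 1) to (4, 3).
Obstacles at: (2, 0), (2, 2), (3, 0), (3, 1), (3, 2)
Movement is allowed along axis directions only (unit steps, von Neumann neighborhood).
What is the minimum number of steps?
6
(one shortest path: (2, 1) → (1, 1) → (1, 2) → (1, 3) → (2, 3) → (3, 3) → (4, 3))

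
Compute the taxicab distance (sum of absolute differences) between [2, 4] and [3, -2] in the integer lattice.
7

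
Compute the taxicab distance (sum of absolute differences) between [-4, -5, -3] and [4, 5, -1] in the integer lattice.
20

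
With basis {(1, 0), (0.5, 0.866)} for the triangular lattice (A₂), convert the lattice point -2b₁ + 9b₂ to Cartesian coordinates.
(2.5, 7.794)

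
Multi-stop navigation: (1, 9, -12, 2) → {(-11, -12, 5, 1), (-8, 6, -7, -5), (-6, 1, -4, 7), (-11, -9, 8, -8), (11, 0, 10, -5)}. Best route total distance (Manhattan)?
130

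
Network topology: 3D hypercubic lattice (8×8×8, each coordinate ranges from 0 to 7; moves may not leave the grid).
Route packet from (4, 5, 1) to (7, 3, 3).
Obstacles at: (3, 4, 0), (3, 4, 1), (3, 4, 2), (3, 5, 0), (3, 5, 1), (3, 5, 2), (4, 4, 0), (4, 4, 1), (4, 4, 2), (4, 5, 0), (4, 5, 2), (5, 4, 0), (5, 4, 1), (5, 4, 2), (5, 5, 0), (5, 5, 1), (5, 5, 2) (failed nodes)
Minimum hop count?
9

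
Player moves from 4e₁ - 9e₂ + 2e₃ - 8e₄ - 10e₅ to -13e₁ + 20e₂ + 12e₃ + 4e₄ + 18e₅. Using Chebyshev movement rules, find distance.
29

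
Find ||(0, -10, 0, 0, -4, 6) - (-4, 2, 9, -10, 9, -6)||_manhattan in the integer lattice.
60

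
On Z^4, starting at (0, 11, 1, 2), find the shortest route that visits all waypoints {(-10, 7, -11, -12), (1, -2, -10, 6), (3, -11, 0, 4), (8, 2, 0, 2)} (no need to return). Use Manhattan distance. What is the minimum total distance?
100
(one optimal route: (0, 11, 1, 2) → (8, 2, 0, 2) → (3, -11, 0, 4) → (1, -2, -10, 6) → (-10, 7, -11, -12))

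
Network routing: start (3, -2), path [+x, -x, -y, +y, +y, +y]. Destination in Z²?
(3, 0)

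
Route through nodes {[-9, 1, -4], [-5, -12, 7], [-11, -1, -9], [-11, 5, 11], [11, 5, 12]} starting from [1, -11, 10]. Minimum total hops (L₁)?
96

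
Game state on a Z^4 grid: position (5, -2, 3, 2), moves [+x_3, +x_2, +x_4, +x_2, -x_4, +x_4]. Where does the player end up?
(5, 0, 4, 3)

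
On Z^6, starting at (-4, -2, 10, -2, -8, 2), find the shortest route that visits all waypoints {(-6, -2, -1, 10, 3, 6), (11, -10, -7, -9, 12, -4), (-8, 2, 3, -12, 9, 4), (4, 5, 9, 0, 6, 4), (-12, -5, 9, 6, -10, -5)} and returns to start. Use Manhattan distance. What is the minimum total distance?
266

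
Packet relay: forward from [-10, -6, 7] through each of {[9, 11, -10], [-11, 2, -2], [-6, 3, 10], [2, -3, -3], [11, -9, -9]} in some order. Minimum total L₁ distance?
97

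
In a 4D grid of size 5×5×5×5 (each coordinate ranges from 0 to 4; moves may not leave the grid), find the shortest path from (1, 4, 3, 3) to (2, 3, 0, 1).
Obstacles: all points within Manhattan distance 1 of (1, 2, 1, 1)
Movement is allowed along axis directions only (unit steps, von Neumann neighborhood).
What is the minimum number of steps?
7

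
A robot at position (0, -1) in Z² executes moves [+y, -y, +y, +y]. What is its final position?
(0, 1)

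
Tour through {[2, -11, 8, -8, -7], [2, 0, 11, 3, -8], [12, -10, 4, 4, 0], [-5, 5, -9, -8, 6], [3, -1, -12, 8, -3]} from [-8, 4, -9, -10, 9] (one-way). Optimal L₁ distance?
146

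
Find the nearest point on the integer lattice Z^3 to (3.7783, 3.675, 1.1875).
(4, 4, 1)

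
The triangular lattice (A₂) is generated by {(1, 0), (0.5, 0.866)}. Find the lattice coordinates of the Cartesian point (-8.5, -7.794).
-4b₁ - 9b₂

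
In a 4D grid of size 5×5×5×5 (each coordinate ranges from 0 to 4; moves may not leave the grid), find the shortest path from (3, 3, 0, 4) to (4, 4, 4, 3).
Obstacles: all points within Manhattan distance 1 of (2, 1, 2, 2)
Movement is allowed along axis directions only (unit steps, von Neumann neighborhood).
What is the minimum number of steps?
7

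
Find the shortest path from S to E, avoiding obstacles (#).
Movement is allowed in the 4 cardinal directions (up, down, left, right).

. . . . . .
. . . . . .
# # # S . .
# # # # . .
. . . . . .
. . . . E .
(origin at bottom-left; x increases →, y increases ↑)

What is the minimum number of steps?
4
(one shortest path: (3, 3) → (4, 3) → (4, 2) → (4, 1) → (4, 0))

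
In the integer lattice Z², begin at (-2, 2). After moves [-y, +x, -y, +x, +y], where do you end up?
(0, 1)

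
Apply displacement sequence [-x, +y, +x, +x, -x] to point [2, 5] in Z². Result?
(2, 6)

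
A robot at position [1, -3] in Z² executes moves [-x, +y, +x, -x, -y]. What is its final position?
(0, -3)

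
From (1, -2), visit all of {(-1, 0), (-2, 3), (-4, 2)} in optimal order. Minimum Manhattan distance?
11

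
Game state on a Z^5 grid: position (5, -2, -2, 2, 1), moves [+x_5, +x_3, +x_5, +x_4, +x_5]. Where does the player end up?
(5, -2, -1, 3, 4)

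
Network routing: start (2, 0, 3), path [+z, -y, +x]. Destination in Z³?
(3, -1, 4)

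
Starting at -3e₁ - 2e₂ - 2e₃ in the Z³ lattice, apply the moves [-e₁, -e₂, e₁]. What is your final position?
(-3, -3, -2)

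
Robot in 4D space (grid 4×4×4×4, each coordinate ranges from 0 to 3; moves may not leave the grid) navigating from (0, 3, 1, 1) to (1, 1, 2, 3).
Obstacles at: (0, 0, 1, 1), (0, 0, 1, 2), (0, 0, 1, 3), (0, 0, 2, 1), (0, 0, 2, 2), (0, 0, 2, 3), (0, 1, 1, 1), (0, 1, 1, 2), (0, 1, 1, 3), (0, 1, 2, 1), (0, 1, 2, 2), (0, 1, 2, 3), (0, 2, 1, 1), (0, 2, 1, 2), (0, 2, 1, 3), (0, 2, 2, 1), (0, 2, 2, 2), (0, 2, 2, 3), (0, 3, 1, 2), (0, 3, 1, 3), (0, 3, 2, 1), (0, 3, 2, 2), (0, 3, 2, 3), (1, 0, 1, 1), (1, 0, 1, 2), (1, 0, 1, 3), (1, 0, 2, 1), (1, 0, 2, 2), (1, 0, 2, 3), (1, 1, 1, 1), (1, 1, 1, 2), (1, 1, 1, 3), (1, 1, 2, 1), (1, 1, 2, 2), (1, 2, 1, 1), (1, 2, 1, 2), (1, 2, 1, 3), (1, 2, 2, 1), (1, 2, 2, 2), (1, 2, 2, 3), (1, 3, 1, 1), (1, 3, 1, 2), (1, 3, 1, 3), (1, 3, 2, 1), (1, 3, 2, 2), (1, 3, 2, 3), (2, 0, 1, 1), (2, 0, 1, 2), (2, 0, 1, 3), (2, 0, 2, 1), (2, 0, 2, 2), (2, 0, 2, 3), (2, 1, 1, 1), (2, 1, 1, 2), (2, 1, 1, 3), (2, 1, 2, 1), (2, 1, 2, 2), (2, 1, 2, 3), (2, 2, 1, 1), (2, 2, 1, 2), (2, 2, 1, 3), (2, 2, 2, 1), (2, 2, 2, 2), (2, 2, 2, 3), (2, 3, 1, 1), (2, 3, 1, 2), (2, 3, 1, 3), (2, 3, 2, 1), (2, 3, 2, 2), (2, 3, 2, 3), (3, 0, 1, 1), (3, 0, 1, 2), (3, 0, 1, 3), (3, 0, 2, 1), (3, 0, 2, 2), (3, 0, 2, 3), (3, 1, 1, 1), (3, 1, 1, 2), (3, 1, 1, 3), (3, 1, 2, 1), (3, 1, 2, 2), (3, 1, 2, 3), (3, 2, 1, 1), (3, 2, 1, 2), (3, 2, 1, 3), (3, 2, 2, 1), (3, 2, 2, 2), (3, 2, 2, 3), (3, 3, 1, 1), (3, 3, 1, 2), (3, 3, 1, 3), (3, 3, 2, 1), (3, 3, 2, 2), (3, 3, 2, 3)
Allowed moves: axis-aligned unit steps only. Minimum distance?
10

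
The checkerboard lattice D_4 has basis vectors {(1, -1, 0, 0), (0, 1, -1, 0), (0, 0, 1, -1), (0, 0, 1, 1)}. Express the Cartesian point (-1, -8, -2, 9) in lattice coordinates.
-b₁ - 9b₂ - 10b₃ - b₄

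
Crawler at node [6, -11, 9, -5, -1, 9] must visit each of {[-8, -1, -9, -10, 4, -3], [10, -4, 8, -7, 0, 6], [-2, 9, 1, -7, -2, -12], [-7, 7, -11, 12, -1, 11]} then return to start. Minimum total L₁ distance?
236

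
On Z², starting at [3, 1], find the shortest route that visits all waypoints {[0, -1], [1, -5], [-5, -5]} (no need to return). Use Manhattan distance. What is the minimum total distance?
16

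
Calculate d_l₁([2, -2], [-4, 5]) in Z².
13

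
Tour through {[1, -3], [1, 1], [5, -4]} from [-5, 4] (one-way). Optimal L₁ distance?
18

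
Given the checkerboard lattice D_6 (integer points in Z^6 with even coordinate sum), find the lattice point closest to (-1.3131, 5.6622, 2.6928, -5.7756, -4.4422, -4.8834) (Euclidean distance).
(-1, 6, 3, -6, -5, -5)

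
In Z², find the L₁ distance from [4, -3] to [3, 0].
4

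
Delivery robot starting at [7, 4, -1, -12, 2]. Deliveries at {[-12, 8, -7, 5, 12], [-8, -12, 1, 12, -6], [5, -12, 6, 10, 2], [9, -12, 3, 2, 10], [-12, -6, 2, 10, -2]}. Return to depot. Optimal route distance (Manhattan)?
210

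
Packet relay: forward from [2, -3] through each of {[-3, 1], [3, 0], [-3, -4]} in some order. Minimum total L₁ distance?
16
(one optimal route: (2, -3) → (3, 0) → (-3, 1) → (-3, -4))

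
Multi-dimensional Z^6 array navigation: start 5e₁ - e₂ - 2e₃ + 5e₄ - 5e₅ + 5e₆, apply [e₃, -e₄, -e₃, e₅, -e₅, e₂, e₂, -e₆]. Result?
(5, 1, -2, 4, -5, 4)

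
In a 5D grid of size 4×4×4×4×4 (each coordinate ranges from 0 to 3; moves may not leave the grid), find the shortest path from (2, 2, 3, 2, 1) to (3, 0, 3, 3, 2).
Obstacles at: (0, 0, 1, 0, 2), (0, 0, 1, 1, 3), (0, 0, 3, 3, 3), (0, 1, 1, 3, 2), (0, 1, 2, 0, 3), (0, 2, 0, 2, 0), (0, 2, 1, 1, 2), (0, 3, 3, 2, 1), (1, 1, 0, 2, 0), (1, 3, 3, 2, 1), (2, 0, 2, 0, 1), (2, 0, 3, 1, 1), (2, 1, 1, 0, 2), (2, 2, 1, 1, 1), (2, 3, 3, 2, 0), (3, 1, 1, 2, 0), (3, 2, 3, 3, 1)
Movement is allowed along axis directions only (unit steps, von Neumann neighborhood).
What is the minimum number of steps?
5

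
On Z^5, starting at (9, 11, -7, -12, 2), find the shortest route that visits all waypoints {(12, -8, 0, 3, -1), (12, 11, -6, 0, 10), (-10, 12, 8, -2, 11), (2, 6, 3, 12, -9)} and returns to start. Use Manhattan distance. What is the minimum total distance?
212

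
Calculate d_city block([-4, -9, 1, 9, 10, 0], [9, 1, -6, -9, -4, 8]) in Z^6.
70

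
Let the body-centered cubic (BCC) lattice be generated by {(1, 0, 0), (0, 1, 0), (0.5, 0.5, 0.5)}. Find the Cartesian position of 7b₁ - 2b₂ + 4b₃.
(9, 0, 2)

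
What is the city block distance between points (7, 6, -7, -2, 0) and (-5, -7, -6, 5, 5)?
38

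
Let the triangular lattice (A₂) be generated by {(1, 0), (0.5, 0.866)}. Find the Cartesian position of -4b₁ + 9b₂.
(0.5, 7.794)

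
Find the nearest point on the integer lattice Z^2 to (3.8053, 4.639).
(4, 5)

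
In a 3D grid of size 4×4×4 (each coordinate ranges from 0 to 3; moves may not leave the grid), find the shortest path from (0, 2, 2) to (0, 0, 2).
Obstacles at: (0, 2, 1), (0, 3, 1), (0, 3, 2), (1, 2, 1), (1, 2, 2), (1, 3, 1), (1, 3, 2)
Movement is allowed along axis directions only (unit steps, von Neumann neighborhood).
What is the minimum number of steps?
2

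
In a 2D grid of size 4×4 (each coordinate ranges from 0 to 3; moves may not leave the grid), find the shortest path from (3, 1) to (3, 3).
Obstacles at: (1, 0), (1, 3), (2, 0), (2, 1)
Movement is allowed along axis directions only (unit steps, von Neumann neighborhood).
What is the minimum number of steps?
2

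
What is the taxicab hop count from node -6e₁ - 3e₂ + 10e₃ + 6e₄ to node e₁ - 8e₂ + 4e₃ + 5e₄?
19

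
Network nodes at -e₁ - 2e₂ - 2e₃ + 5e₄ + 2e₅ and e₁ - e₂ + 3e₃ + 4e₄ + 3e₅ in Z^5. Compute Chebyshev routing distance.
5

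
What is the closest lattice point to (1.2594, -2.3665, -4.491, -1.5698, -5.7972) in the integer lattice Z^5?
(1, -2, -4, -2, -6)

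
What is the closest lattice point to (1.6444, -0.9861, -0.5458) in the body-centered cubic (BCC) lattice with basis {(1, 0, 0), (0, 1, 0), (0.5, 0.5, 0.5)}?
(1.5, -0.5, -0.5)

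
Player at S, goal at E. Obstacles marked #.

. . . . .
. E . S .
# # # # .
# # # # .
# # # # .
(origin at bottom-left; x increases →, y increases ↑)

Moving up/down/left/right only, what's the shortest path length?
2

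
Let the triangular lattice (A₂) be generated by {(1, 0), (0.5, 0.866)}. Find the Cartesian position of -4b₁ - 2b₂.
(-5, -1.732)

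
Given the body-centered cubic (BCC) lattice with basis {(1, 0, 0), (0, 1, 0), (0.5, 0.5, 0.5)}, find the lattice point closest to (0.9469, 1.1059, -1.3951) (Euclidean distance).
(1, 1, -1)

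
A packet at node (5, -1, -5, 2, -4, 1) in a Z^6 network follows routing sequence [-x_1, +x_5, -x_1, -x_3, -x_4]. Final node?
(3, -1, -6, 1, -3, 1)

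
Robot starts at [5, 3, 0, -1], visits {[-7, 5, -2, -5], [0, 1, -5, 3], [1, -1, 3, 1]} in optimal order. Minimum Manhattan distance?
48
(one optimal route: (5, 3, 0, -1) → (1, -1, 3, 1) → (0, 1, -5, 3) → (-7, 5, -2, -5))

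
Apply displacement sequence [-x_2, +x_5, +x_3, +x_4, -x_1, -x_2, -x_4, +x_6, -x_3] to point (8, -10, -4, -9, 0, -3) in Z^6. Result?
(7, -12, -4, -9, 1, -2)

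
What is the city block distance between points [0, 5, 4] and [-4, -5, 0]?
18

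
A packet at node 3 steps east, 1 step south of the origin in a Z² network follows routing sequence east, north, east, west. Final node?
(4, 0)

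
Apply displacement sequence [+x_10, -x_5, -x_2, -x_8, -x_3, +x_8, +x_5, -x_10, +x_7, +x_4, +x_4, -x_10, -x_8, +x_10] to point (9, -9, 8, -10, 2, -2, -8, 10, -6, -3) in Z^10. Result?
(9, -10, 7, -8, 2, -2, -7, 9, -6, -3)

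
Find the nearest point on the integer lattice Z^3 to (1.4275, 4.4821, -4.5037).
(1, 4, -5)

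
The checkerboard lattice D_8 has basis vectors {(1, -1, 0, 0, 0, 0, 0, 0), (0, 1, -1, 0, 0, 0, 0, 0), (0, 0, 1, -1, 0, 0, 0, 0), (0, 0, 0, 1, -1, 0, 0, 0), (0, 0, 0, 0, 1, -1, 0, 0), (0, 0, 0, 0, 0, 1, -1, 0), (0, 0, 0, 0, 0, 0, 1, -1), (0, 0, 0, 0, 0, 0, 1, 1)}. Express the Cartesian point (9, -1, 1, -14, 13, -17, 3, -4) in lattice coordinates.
9b₁ + 8b₂ + 9b₃ - 5b₄ + 8b₅ - 9b₆ - b₇ - 5b₈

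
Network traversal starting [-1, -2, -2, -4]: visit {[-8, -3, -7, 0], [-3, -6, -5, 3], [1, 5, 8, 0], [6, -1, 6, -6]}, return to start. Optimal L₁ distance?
98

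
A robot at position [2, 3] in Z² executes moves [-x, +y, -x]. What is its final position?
(0, 4)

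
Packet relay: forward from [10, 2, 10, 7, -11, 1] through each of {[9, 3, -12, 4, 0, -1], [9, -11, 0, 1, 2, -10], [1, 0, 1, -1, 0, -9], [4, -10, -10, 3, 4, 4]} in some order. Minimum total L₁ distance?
129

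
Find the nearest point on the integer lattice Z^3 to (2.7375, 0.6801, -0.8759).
(3, 1, -1)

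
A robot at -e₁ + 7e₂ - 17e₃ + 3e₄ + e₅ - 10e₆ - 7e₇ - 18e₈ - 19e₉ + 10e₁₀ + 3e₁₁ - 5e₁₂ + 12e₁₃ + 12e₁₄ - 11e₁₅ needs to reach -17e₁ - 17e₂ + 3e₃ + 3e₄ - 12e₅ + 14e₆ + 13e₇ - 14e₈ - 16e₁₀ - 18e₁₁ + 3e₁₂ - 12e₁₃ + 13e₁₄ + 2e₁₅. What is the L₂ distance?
68.4178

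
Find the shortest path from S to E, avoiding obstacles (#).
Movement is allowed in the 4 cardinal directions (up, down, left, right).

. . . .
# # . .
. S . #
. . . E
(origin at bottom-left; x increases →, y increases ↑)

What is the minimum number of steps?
3
(one shortest path: (1, 1) → (2, 1) → (2, 0) → (3, 0))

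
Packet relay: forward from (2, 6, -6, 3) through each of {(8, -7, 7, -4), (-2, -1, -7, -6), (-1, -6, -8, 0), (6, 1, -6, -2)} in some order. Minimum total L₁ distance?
71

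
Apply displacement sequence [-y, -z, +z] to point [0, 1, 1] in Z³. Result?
(0, 0, 1)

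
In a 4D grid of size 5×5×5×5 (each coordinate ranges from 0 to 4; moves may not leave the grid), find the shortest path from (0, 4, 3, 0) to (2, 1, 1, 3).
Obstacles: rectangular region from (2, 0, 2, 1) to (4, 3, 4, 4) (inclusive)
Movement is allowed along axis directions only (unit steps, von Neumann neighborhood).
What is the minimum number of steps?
10
(one shortest path: (0, 4, 3, 0) → (1, 4, 3, 0) → (2, 4, 3, 0) → (2, 3, 3, 0) → (2, 2, 3, 0) → (2, 1, 3, 0) → (2, 1, 2, 0) → (2, 1, 1, 0) → (2, 1, 1, 1) → (2, 1, 1, 2) → (2, 1, 1, 3))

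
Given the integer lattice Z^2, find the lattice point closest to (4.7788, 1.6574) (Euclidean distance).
(5, 2)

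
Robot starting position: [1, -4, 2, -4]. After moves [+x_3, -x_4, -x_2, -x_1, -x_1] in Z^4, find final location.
(-1, -5, 3, -5)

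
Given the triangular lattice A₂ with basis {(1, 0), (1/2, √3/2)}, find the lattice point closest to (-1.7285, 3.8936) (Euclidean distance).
(-1.5, 4.33)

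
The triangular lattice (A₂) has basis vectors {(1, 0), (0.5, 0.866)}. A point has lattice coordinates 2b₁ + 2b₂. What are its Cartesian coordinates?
(3, 1.732)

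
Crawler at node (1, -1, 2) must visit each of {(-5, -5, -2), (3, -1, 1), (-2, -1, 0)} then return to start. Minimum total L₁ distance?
32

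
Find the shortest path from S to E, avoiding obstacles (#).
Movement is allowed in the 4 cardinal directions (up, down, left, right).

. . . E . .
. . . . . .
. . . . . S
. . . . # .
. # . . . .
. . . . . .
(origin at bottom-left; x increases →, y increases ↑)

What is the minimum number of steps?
4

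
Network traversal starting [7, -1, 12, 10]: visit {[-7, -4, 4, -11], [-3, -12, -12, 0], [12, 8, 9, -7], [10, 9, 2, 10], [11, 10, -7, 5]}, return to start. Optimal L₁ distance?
198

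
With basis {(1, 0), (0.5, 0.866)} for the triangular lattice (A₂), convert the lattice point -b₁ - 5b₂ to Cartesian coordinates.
(-3.5, -4.33)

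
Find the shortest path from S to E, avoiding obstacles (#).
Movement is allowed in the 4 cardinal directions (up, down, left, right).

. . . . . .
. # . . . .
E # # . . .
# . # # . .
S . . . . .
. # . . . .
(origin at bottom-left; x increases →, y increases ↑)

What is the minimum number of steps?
14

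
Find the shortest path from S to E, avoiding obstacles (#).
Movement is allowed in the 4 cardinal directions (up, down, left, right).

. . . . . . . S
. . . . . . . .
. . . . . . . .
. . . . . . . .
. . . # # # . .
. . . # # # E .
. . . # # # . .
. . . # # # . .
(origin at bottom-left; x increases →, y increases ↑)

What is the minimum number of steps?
6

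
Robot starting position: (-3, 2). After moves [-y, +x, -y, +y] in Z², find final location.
(-2, 1)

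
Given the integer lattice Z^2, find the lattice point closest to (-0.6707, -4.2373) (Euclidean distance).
(-1, -4)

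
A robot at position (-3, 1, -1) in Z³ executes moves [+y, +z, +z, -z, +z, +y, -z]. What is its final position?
(-3, 3, 0)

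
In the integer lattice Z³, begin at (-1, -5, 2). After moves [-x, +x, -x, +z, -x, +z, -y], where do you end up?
(-3, -6, 4)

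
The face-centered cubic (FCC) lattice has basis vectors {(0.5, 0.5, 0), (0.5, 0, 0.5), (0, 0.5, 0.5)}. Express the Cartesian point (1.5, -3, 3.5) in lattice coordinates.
-5b₁ + 8b₂ - b₃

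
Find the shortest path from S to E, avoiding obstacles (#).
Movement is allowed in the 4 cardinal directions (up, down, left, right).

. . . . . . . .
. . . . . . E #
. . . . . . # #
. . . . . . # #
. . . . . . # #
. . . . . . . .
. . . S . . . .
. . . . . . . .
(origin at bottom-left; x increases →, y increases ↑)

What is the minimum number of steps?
8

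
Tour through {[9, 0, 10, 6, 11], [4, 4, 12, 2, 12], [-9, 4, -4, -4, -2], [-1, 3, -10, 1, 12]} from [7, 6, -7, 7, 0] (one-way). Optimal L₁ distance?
113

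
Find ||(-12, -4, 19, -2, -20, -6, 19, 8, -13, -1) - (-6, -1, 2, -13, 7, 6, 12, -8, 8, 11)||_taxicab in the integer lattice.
132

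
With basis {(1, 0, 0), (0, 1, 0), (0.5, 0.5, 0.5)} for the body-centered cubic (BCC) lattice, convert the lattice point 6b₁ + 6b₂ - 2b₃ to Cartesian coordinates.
(5, 5, -1)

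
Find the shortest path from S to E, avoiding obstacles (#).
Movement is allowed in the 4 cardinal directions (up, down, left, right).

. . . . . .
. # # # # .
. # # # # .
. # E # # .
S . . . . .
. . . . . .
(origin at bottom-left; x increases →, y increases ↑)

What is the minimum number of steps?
3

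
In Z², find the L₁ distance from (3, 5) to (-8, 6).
12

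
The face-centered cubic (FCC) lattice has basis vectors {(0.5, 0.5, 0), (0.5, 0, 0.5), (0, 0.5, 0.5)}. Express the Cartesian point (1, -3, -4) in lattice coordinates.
2b₁ - 8b₃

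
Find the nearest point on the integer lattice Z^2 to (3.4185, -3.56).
(3, -4)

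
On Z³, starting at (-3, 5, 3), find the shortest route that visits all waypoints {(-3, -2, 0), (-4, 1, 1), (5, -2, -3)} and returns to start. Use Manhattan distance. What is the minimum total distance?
44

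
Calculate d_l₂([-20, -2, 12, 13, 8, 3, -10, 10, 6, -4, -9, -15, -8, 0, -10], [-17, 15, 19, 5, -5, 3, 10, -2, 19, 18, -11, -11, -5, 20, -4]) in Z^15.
47.3498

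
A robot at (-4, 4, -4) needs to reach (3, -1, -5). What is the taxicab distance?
13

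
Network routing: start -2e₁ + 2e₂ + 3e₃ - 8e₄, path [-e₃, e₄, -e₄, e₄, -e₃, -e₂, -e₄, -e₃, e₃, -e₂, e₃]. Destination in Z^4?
(-2, 0, 2, -8)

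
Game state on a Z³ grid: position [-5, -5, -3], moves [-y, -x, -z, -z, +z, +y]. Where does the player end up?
(-6, -5, -4)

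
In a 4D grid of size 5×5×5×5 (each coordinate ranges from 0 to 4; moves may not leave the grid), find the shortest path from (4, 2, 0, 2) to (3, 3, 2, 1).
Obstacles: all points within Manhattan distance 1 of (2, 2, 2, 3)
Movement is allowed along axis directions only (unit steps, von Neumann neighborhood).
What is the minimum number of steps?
5
(one shortest path: (4, 2, 0, 2) → (3, 2, 0, 2) → (3, 3, 0, 2) → (3, 3, 1, 2) → (3, 3, 2, 2) → (3, 3, 2, 1))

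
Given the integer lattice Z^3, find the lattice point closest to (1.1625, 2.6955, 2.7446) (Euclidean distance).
(1, 3, 3)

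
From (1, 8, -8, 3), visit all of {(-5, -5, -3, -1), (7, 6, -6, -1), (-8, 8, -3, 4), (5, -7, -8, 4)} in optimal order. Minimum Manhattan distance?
79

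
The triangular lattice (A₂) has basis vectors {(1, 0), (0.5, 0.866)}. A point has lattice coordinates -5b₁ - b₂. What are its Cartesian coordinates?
(-5.5, -0.866)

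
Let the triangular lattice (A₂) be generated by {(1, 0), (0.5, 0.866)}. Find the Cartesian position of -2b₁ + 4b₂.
(0, 3.464)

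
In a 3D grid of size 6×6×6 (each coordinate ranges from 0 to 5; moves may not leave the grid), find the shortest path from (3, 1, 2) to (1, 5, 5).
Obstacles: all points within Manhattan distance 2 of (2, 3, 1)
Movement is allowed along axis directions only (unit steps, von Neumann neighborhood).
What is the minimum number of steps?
9
(one shortest path: (3, 1, 2) → (2, 1, 2) → (1, 1, 2) → (1, 2, 2) → (1, 2, 3) → (1, 3, 3) → (1, 4, 3) → (1, 5, 3) → (1, 5, 4) → (1, 5, 5))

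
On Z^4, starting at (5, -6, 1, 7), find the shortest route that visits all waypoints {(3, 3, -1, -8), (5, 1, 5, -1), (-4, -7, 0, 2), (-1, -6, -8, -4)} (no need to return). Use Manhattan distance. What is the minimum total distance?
75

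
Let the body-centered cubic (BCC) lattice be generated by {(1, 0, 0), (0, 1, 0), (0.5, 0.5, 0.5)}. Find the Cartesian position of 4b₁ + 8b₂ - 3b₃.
(2.5, 6.5, -1.5)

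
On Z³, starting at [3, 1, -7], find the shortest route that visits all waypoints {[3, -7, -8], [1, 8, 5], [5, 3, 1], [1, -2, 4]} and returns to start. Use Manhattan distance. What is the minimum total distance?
64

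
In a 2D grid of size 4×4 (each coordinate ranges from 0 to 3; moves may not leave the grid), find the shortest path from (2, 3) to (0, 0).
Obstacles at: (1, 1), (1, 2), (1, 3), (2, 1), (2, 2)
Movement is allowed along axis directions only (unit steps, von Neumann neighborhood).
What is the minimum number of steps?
7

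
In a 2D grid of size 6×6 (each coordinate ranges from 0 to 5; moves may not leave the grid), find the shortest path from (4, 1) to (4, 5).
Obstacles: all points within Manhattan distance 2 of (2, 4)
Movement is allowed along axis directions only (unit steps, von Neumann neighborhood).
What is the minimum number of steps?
6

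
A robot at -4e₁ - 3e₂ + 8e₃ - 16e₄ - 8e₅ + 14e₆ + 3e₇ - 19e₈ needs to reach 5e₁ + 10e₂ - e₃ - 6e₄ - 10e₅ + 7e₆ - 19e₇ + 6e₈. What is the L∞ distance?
25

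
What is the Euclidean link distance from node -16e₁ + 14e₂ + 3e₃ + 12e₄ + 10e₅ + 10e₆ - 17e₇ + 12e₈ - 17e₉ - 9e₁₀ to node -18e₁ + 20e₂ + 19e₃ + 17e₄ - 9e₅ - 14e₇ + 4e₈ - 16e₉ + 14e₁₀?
37.2156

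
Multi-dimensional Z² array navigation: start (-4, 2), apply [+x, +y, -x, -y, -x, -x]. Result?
(-6, 2)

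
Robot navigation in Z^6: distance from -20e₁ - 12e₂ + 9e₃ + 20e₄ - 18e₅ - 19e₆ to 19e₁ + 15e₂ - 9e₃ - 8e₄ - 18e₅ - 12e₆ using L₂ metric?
58.3695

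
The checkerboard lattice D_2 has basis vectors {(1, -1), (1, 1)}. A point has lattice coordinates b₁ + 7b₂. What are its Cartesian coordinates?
(8, 6)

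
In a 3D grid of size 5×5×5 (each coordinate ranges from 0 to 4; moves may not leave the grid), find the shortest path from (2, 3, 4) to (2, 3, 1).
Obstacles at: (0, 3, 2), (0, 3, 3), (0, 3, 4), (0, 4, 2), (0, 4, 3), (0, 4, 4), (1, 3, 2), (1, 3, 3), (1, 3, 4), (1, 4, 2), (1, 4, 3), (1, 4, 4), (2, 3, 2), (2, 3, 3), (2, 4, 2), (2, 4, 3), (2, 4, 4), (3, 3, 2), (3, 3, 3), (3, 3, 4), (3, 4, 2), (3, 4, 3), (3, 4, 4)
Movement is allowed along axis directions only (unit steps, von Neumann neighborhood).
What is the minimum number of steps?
5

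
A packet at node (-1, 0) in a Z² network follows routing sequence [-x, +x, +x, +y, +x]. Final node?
(1, 1)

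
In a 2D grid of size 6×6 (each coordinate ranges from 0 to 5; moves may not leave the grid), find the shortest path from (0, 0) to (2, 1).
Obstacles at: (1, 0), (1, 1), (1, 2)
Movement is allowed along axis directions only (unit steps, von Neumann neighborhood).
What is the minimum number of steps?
7
(one shortest path: (0, 0) → (0, 1) → (0, 2) → (0, 3) → (1, 3) → (2, 3) → (2, 2) → (2, 1))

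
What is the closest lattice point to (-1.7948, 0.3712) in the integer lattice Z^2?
(-2, 0)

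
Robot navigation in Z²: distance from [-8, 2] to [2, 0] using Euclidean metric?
10.198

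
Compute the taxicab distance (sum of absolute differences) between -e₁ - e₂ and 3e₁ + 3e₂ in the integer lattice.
8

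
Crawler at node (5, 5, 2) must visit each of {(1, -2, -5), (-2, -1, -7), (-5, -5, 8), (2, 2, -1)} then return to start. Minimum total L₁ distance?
72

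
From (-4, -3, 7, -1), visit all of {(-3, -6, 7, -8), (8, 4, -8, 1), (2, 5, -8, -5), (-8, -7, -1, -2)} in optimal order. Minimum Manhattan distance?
76
(one optimal route: (-4, -3, 7, -1) → (-3, -6, 7, -8) → (-8, -7, -1, -2) → (2, 5, -8, -5) → (8, 4, -8, 1))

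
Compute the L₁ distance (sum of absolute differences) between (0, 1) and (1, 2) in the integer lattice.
2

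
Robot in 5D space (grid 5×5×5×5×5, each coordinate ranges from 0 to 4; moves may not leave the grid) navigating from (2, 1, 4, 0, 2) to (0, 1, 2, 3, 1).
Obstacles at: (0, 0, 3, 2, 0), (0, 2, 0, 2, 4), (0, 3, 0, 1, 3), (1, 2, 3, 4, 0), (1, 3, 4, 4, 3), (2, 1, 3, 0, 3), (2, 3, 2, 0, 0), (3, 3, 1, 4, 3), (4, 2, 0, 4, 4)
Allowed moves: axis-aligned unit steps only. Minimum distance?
8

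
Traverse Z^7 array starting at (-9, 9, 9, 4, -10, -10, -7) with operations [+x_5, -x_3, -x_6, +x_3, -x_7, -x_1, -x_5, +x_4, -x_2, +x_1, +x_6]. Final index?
(-9, 8, 9, 5, -10, -10, -8)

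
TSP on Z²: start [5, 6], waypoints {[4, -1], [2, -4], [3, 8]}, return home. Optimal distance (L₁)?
30
(one optimal route: (5, 6) → (4, -1) → (2, -4) → (3, 8) → (5, 6))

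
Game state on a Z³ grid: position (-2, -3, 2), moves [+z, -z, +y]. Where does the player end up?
(-2, -2, 2)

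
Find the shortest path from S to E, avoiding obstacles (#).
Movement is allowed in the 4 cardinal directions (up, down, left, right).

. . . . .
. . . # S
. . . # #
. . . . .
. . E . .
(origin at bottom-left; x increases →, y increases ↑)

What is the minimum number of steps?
7
(one shortest path: (4, 3) → (4, 4) → (3, 4) → (2, 4) → (2, 3) → (2, 2) → (2, 1) → (2, 0))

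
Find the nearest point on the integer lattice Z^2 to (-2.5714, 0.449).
(-3, 0)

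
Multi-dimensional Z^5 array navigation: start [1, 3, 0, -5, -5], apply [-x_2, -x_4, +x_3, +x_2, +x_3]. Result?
(1, 3, 2, -6, -5)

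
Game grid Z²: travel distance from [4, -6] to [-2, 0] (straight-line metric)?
8.48528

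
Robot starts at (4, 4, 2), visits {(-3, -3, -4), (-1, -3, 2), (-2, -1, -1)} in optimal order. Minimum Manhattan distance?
24
(one optimal route: (4, 4, 2) → (-1, -3, 2) → (-2, -1, -1) → (-3, -3, -4))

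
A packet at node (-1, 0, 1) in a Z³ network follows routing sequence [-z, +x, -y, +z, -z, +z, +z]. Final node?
(0, -1, 2)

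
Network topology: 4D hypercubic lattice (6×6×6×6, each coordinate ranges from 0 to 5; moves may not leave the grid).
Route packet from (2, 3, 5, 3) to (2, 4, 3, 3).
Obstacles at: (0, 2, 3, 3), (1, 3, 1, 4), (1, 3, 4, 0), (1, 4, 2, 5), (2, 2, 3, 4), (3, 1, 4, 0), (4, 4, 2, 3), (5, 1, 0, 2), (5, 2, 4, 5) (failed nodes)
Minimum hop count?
3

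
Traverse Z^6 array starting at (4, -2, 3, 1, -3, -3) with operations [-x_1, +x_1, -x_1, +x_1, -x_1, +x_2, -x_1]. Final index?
(2, -1, 3, 1, -3, -3)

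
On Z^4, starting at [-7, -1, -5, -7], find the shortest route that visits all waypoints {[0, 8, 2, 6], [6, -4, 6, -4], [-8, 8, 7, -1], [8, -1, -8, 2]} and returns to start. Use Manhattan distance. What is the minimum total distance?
132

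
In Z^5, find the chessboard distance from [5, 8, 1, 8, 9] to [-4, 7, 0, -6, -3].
14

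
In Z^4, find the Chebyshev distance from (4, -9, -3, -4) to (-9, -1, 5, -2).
13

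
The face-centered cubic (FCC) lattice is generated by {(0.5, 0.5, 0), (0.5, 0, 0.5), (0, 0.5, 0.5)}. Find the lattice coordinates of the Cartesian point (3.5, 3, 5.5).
b₁ + 6b₂ + 5b₃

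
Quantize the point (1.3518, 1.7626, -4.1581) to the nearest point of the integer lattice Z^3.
(1, 2, -4)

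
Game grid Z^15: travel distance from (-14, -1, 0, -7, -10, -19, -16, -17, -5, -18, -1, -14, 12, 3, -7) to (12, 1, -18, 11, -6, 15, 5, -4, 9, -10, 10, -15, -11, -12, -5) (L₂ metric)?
65.192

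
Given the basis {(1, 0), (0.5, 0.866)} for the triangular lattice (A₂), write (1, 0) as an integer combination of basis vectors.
b₁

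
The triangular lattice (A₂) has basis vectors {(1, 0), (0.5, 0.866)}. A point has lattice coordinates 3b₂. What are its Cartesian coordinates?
(1.5, 2.598)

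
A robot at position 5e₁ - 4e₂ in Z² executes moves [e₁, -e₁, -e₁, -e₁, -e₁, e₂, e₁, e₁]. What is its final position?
(4, -3)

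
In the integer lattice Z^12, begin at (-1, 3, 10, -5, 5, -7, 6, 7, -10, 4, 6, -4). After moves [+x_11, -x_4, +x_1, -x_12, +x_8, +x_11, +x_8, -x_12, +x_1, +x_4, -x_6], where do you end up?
(1, 3, 10, -5, 5, -8, 6, 9, -10, 4, 8, -6)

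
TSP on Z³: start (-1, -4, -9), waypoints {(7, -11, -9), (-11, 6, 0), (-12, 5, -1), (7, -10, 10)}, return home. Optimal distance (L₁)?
110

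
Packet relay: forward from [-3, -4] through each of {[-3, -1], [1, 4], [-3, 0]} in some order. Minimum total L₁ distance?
12
(one optimal route: (-3, -4) → (-3, -1) → (-3, 0) → (1, 4))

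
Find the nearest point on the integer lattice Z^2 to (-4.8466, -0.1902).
(-5, 0)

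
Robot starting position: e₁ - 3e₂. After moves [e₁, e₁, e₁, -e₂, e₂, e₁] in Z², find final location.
(5, -3)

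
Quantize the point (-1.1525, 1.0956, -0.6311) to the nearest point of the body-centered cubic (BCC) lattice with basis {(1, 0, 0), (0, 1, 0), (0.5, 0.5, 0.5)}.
(-1, 1, -1)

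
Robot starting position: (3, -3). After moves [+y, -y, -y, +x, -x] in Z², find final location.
(3, -4)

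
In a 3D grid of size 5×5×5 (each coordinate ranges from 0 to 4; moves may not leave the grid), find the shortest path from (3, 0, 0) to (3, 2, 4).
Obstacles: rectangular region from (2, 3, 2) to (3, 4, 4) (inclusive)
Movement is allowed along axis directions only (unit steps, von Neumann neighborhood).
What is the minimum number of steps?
6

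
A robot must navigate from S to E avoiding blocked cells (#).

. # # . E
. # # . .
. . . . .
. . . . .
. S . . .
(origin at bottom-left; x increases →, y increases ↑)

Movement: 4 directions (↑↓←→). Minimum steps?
7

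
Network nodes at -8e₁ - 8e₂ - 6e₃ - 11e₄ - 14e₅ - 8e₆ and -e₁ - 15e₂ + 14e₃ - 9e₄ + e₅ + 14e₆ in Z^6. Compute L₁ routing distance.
73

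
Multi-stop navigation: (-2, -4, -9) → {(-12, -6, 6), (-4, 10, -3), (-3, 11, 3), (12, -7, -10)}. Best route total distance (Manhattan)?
95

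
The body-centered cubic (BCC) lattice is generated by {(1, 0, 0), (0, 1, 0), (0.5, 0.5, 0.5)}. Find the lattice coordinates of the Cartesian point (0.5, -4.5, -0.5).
b₁ - 4b₂ - b₃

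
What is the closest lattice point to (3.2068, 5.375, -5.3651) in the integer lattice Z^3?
(3, 5, -5)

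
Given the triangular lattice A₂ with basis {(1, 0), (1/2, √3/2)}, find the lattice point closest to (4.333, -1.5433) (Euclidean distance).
(4, -1.732)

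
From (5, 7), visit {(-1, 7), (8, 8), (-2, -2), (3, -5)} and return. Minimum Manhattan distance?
46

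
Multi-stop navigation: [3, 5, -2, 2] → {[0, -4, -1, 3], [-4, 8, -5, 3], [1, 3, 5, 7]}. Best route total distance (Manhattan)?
52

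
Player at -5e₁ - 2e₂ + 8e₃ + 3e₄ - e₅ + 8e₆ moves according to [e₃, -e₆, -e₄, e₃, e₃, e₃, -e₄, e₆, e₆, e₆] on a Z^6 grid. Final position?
(-5, -2, 12, 1, -1, 10)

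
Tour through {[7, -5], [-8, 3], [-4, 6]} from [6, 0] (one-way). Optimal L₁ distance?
35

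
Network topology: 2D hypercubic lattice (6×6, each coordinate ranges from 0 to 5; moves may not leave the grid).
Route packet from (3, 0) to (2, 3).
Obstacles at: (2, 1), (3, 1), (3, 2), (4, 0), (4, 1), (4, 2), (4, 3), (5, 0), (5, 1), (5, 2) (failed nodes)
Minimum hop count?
6
(one shortest path: (3, 0) → (2, 0) → (1, 0) → (1, 1) → (1, 2) → (2, 2) → (2, 3))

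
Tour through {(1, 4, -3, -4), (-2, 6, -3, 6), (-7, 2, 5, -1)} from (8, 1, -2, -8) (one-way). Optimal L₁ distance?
54
(one optimal route: (8, 1, -2, -8) → (1, 4, -3, -4) → (-2, 6, -3, 6) → (-7, 2, 5, -1))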